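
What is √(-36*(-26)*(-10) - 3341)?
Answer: I*√12701 ≈ 112.7*I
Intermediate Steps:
√(-36*(-26)*(-10) - 3341) = √(936*(-10) - 3341) = √(-9360 - 3341) = √(-12701) = I*√12701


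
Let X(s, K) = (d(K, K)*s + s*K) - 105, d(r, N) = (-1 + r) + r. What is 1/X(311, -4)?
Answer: -1/4148 ≈ -0.00024108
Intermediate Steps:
d(r, N) = -1 + 2*r
X(s, K) = -105 + K*s + s*(-1 + 2*K) (X(s, K) = ((-1 + 2*K)*s + s*K) - 105 = (s*(-1 + 2*K) + K*s) - 105 = (K*s + s*(-1 + 2*K)) - 105 = -105 + K*s + s*(-1 + 2*K))
1/X(311, -4) = 1/(-105 - 1*311 + 3*(-4)*311) = 1/(-105 - 311 - 3732) = 1/(-4148) = -1/4148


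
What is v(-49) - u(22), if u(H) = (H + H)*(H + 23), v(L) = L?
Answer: -2029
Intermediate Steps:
u(H) = 2*H*(23 + H) (u(H) = (2*H)*(23 + H) = 2*H*(23 + H))
v(-49) - u(22) = -49 - 2*22*(23 + 22) = -49 - 2*22*45 = -49 - 1*1980 = -49 - 1980 = -2029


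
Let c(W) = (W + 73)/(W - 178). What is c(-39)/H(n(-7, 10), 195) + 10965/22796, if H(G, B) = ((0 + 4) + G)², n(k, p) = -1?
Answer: 20639581/44520588 ≈ 0.46360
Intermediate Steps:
c(W) = (73 + W)/(-178 + W)
H(G, B) = (4 + G)²
c(-39)/H(n(-7, 10), 195) + 10965/22796 = ((73 - 39)/(-178 - 39))/((4 - 1)²) + 10965/22796 = (34/(-217))/(3²) + 10965*(1/22796) = -1/217*34/9 + 10965/22796 = -34/217*⅑ + 10965/22796 = -34/1953 + 10965/22796 = 20639581/44520588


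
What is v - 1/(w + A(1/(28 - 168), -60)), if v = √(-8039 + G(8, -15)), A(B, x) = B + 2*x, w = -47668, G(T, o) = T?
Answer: 140/6690321 + I*√8031 ≈ 2.0926e-5 + 89.616*I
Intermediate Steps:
v = I*√8031 (v = √(-8039 + 8) = √(-8031) = I*√8031 ≈ 89.616*I)
v - 1/(w + A(1/(28 - 168), -60)) = I*√8031 - 1/(-47668 + (1/(28 - 168) + 2*(-60))) = I*√8031 - 1/(-47668 + (1/(-140) - 120)) = I*√8031 - 1/(-47668 + (-1/140 - 120)) = I*√8031 - 1/(-47668 - 16801/140) = I*√8031 - 1/(-6690321/140) = I*√8031 - 1*(-140/6690321) = I*√8031 + 140/6690321 = 140/6690321 + I*√8031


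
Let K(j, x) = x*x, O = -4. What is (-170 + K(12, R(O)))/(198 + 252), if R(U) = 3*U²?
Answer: 1067/225 ≈ 4.7422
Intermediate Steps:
K(j, x) = x²
(-170 + K(12, R(O)))/(198 + 252) = (-170 + (3*(-4)²)²)/(198 + 252) = (-170 + (3*16)²)/450 = (-170 + 48²)*(1/450) = (-170 + 2304)*(1/450) = 2134*(1/450) = 1067/225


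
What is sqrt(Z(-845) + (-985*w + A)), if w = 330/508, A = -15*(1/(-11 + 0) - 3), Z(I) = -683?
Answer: I*sqrt(9964904378)/2794 ≈ 35.728*I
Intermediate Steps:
A = 510/11 (A = -15*(1/(-11) - 3) = -15*(-1/11 - 3) = -15*(-34/11) = 510/11 ≈ 46.364)
w = 165/254 (w = 330*(1/508) = 165/254 ≈ 0.64961)
sqrt(Z(-845) + (-985*w + A)) = sqrt(-683 + (-985*165/254 + 510/11)) = sqrt(-683 + (-162525/254 + 510/11)) = sqrt(-683 - 1658235/2794) = sqrt(-3566537/2794) = I*sqrt(9964904378)/2794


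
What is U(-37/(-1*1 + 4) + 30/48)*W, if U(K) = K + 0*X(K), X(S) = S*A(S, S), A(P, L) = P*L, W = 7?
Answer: -1967/24 ≈ -81.958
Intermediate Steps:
A(P, L) = L*P
X(S) = S**3 (X(S) = S*(S*S) = S*S**2 = S**3)
U(K) = K (U(K) = K + 0*K**3 = K + 0 = K)
U(-37/(-1*1 + 4) + 30/48)*W = (-37/(-1*1 + 4) + 30/48)*7 = (-37/(-1 + 4) + 30*(1/48))*7 = (-37/3 + 5/8)*7 = -281/24*7 = -1967/24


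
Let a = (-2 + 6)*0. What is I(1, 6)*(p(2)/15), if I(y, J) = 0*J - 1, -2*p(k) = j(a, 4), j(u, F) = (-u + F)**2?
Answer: 8/15 ≈ 0.53333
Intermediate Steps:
a = 0 (a = 4*0 = 0)
j(u, F) = (F - u)**2
p(k) = -8 (p(k) = -(4 - 1*0)**2/2 = -(4 + 0)**2/2 = -1/2*4**2 = -1/2*16 = -8)
I(y, J) = -1 (I(y, J) = 0 - 1 = -1)
I(1, 6)*(p(2)/15) = -(-8)/15 = -1*(-8/15) = 8/15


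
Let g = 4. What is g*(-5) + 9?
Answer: -11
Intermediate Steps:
g*(-5) + 9 = 4*(-5) + 9 = -20 + 9 = -11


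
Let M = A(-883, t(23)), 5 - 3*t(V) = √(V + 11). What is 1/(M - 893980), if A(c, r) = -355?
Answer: -1/894335 ≈ -1.1181e-6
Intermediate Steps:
t(V) = 5/3 - √(11 + V)/3 (t(V) = 5/3 - √(V + 11)/3 = 5/3 - √(11 + V)/3)
M = -355
1/(M - 893980) = 1/(-355 - 893980) = 1/(-894335) = -1/894335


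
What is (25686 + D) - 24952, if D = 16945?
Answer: 17679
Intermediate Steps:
(25686 + D) - 24952 = (25686 + 16945) - 24952 = 42631 - 24952 = 17679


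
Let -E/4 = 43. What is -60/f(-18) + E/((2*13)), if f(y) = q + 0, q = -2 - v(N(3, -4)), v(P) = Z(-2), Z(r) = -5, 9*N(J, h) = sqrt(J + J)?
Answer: -346/13 ≈ -26.615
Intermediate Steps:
E = -172 (E = -4*43 = -172)
N(J, h) = sqrt(2)*sqrt(J)/9 (N(J, h) = sqrt(J + J)/9 = sqrt(2*J)/9 = (sqrt(2)*sqrt(J))/9 = sqrt(2)*sqrt(J)/9)
v(P) = -5
q = 3 (q = -2 - 1*(-5) = -2 + 5 = 3)
f(y) = 3 (f(y) = 3 + 0 = 3)
-60/f(-18) + E/((2*13)) = -60/3 - 172/(2*13) = -60*1/3 - 172/26 = -20 - 172*1/26 = -20 - 86/13 = -346/13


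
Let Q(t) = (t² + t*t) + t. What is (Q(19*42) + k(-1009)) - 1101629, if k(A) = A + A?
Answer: 170759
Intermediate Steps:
Q(t) = t + 2*t² (Q(t) = (t² + t²) + t = 2*t² + t = t + 2*t²)
k(A) = 2*A
(Q(19*42) + k(-1009)) - 1101629 = ((19*42)*(1 + 2*(19*42)) + 2*(-1009)) - 1101629 = (798*(1 + 2*798) - 2018) - 1101629 = (798*(1 + 1596) - 2018) - 1101629 = (798*1597 - 2018) - 1101629 = (1274406 - 2018) - 1101629 = 1272388 - 1101629 = 170759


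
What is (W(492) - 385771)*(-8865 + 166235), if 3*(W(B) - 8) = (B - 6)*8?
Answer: -60503571790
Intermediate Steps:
W(B) = -8 + 8*B/3 (W(B) = 8 + ((B - 6)*8)/3 = 8 + ((-6 + B)*8)/3 = 8 + (-48 + 8*B)/3 = 8 + (-16 + 8*B/3) = -8 + 8*B/3)
(W(492) - 385771)*(-8865 + 166235) = ((-8 + (8/3)*492) - 385771)*(-8865 + 166235) = ((-8 + 1312) - 385771)*157370 = (1304 - 385771)*157370 = -384467*157370 = -60503571790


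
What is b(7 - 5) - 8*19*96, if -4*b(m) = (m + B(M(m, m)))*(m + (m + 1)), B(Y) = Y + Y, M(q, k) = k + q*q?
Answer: -29219/2 ≈ -14610.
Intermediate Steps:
M(q, k) = k + q**2
B(Y) = 2*Y
b(m) = -(1 + 2*m)*(2*m**2 + 3*m)/4 (b(m) = -(m + 2*(m + m**2))*(m + (m + 1))/4 = -(m + (2*m + 2*m**2))*(m + (1 + m))/4 = -(2*m**2 + 3*m)*(1 + 2*m)/4 = -(1 + 2*m)*(2*m**2 + 3*m)/4)
b(7 - 5) - 8*19*96 = (7 - 5)*(-3 - 8*(7 - 5) - 4*(7 - 5)**2)/4 - 8*19*96 = (1/4)*2*(-3 - 8*2 - 4*2**2) - 152*96 = (1/4)*2*(-3 - 16 - 4*4) - 14592 = (1/4)*2*(-3 - 16 - 16) - 14592 = (1/4)*2*(-35) - 14592 = -35/2 - 14592 = -29219/2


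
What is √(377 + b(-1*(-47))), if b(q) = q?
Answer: 2*√106 ≈ 20.591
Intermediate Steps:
√(377 + b(-1*(-47))) = √(377 - 1*(-47)) = √(377 + 47) = √424 = 2*√106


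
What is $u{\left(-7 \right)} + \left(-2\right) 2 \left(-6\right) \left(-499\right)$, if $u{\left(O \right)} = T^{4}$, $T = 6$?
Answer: $-10680$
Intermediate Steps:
$u{\left(O \right)} = 1296$ ($u{\left(O \right)} = 6^{4} = 1296$)
$u{\left(-7 \right)} + \left(-2\right) 2 \left(-6\right) \left(-499\right) = 1296 + \left(-2\right) 2 \left(-6\right) \left(-499\right) = 1296 + \left(-4\right) \left(-6\right) \left(-499\right) = 1296 + 24 \left(-499\right) = 1296 - 11976 = -10680$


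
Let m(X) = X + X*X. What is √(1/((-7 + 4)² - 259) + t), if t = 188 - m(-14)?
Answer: √14990/50 ≈ 2.4487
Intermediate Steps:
m(X) = X + X²
t = 6 (t = 188 - (-14)*(1 - 14) = 188 - (-14)*(-13) = 188 - 1*182 = 188 - 182 = 6)
√(1/((-7 + 4)² - 259) + t) = √(1/((-7 + 4)² - 259) + 6) = √(1/((-3)² - 259) + 6) = √(1/(9 - 259) + 6) = √(1/(-250) + 6) = √(-1/250 + 6) = √(1499/250) = √14990/50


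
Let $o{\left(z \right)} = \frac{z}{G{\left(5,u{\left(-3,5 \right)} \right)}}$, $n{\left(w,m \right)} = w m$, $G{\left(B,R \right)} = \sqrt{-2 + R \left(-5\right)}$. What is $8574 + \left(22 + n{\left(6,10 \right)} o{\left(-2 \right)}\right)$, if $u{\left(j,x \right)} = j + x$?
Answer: $8596 + 20 i \sqrt{3} \approx 8596.0 + 34.641 i$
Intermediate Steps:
$G{\left(B,R \right)} = \sqrt{-2 - 5 R}$
$n{\left(w,m \right)} = m w$
$o{\left(z \right)} = - \frac{i z \sqrt{3}}{6}$ ($o{\left(z \right)} = \frac{z}{\sqrt{-2 - 5 \left(-3 + 5\right)}} = \frac{z}{\sqrt{-2 - 10}} = \frac{z}{\sqrt{-12}} = \frac{z}{2 i \sqrt{3}} = z \left(- \frac{i \sqrt{3}}{6}\right) = - \frac{i z \sqrt{3}}{6}$)
$8574 + \left(22 + n{\left(6,10 \right)} o{\left(-2 \right)}\right) = 8574 + \left(22 + 10 \cdot 6 \left(\left(- \frac{1}{6}\right) i \left(-2\right) \sqrt{3}\right)\right) = 8574 + \left(22 + 60 \frac{i \sqrt{3}}{3}\right) = 8574 + \left(22 + 20 i \sqrt{3}\right) = 8596 + 20 i \sqrt{3}$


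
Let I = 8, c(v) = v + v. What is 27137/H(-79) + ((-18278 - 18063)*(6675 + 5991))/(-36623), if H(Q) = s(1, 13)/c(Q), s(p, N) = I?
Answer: -76672049305/146492 ≈ -5.2339e+5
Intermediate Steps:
c(v) = 2*v
s(p, N) = 8
H(Q) = 4/Q (H(Q) = 8/((2*Q)) = 8*(1/(2*Q)) = 4/Q)
27137/H(-79) + ((-18278 - 18063)*(6675 + 5991))/(-36623) = 27137/((4/(-79))) + ((-18278 - 18063)*(6675 + 5991))/(-36623) = 27137/((4*(-1/79))) - 36341*12666*(-1/36623) = 27137/(-4/79) - 460295106*(-1/36623) = 27137*(-79/4) + 460295106/36623 = -2143823/4 + 460295106/36623 = -76672049305/146492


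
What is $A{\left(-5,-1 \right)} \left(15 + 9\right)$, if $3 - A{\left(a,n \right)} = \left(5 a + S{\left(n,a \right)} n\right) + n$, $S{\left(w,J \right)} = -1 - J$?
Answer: $792$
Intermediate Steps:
$A{\left(a,n \right)} = 3 - n - 5 a - n \left(-1 - a\right)$ ($A{\left(a,n \right)} = 3 - \left(\left(5 a + \left(-1 - a\right) n\right) + n\right) = 3 - \left(\left(5 a + n \left(-1 - a\right)\right) + n\right) = 3 - \left(n + 5 a + n \left(-1 - a\right)\right) = 3 - n - 5 a - n \left(-1 - a\right)$)
$A{\left(-5,-1 \right)} \left(15 + 9\right) = \left(3 - -25 - -5\right) \left(15 + 9\right) = \left(3 + 25 + 5\right) 24 = 33 \cdot 24 = 792$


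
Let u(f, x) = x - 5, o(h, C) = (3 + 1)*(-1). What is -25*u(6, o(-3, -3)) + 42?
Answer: 267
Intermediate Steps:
o(h, C) = -4 (o(h, C) = 4*(-1) = -4)
u(f, x) = -5 + x
-25*u(6, o(-3, -3)) + 42 = -25*(-5 - 4) + 42 = -25*(-9) + 42 = 225 + 42 = 267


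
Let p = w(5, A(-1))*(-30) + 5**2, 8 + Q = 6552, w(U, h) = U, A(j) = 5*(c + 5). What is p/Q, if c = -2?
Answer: -125/6544 ≈ -0.019101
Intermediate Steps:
A(j) = 15 (A(j) = 5*(-2 + 5) = 5*3 = 15)
Q = 6544 (Q = -8 + 6552 = 6544)
p = -125 (p = 5*(-30) + 5**2 = -150 + 25 = -125)
p/Q = -125/6544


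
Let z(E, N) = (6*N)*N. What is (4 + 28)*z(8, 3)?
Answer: 1728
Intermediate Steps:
z(E, N) = 6*N²
(4 + 28)*z(8, 3) = (4 + 28)*(6*3²) = 32*(6*9) = 32*54 = 1728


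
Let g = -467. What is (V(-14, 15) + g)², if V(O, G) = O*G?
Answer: 458329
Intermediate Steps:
V(O, G) = G*O
(V(-14, 15) + g)² = (15*(-14) - 467)² = (-210 - 467)² = (-677)² = 458329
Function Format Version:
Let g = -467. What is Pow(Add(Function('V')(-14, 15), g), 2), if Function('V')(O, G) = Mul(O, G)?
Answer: 458329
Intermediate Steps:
Function('V')(O, G) = Mul(G, O)
Pow(Add(Function('V')(-14, 15), g), 2) = Pow(Add(Mul(15, -14), -467), 2) = Pow(Add(-210, -467), 2) = Pow(-677, 2) = 458329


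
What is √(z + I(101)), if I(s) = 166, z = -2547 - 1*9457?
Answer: I*√11838 ≈ 108.8*I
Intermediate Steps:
z = -12004 (z = -2547 - 9457 = -12004)
√(z + I(101)) = √(-12004 + 166) = √(-11838) = I*√11838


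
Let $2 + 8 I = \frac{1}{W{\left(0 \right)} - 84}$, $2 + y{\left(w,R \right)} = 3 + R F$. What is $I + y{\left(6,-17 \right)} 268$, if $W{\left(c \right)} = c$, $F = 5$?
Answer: $- \frac{15128233}{672} \approx -22512.0$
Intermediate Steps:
$y{\left(w,R \right)} = 1 + 5 R$ ($y{\left(w,R \right)} = -2 + \left(3 + R 5\right) = -2 + \left(3 + 5 R\right) = 1 + 5 R$)
$I = - \frac{169}{672}$ ($I = - \frac{1}{4} + \frac{1}{8 \left(0 - 84\right)} = - \frac{1}{4} + \frac{1}{8 \left(-84\right)} = - \frac{1}{4} + \frac{1}{8} \left(- \frac{1}{84}\right) = - \frac{1}{4} - \frac{1}{672} = - \frac{169}{672} \approx -0.25149$)
$I + y{\left(6,-17 \right)} 268 = - \frac{169}{672} + \left(1 + 5 \left(-17\right)\right) 268 = - \frac{169}{672} + \left(1 - 85\right) 268 = - \frac{169}{672} - 22512 = - \frac{15128233}{672}$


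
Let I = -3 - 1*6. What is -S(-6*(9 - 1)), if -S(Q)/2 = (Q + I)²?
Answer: 6498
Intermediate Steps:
I = -9 (I = -3 - 6 = -9)
S(Q) = -2*(-9 + Q)² (S(Q) = -2*(Q - 9)² = -2*(-9 + Q)²)
-S(-6*(9 - 1)) = -(-2)*(-9 - 6*(9 - 1))² = -(-2)*(-9 - 6*8)² = -(-2)*(-9 - 48)² = -(-2)*(-57)² = -(-2)*3249 = -1*(-6498) = 6498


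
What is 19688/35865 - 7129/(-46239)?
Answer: 388678339/552787245 ≈ 0.70313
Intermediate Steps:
19688/35865 - 7129/(-46239) = 19688*(1/35865) - 7129*(-1/46239) = 19688/35865 + 7129/46239 = 388678339/552787245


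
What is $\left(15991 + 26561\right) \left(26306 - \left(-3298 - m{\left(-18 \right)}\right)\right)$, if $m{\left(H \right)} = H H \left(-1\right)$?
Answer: $1245922560$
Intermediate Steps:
$m{\left(H \right)} = - H^{2}$ ($m{\left(H \right)} = H^{2} \left(-1\right) = - H^{2}$)
$\left(15991 + 26561\right) \left(26306 - \left(-3298 - m{\left(-18 \right)}\right)\right) = \left(15991 + 26561\right) \left(26306 + \left(\left(7229 - \left(-18\right)^{2}\right) - 3931\right)\right) = 42552 \left(26306 + \left(\left(7229 - 324\right) - 3931\right)\right) = 42552 \left(26306 + \left(6905 - 3931\right)\right) = 42552 \left(26306 + 2974\right) = 42552 \cdot 29280 = 1245922560$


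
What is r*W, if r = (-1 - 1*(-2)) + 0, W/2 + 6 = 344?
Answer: 676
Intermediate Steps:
W = 676 (W = -12 + 2*344 = -12 + 688 = 676)
r = 1 (r = (-1 + 2) + 0 = 1 + 0 = 1)
r*W = 1*676 = 676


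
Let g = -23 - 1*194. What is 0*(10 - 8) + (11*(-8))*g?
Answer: 19096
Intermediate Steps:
g = -217 (g = -23 - 194 = -217)
0*(10 - 8) + (11*(-8))*g = 0*(10 - 8) + (11*(-8))*(-217) = 0*2 - 88*(-217) = 0 + 19096 = 19096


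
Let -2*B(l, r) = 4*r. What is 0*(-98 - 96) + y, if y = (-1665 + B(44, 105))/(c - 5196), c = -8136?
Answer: 625/4444 ≈ 0.14064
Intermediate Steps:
B(l, r) = -2*r
y = 625/4444 (y = (-1665 - 2*105)/(-8136 - 5196) = (-1665 - 210)/(-13332) = -1875*(-1/13332) = 625/4444 ≈ 0.14064)
0*(-98 - 96) + y = 0*(-98 - 96) + 625/4444 = 0*(-194) + 625/4444 = 0 + 625/4444 = 625/4444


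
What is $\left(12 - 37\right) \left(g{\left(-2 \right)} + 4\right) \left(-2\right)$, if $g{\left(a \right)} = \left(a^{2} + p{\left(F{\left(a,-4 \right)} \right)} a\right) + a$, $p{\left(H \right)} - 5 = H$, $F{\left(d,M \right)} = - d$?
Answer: $-400$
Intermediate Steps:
$p{\left(H \right)} = 5 + H$
$g{\left(a \right)} = a + a^{2} + a \left(5 - a\right)$ ($g{\left(a \right)} = \left(a^{2} + \left(5 - a\right) a\right) + a = \left(a^{2} + a \left(5 - a\right)\right) + a = a + a^{2} + a \left(5 - a\right)$)
$\left(12 - 37\right) \left(g{\left(-2 \right)} + 4\right) \left(-2\right) = \left(12 - 37\right) \left(6 \left(-2\right) + 4\right) \left(-2\right) = \left(12 - 37\right) \left(-12 + 4\right) \left(-2\right) = - 25 \left(\left(-8\right) \left(-2\right)\right) = \left(-25\right) 16 = -400$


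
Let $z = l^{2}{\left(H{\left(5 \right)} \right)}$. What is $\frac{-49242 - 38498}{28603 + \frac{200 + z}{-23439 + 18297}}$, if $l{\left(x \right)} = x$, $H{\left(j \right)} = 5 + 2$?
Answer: $- \frac{150386360}{49025459} \approx -3.0675$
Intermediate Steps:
$H{\left(j \right)} = 7$
$z = 49$ ($z = 7^{2} = 49$)
$\frac{-49242 - 38498}{28603 + \frac{200 + z}{-23439 + 18297}} = \frac{-49242 - 38498}{28603 + \frac{200 + 49}{-23439 + 18297}} = - \frac{87740}{28603 + \frac{249}{-5142}} = - \frac{87740}{28603 + 249 \left(- \frac{1}{5142}\right)} = - \frac{87740}{28603 - \frac{83}{1714}} = - \frac{87740}{\frac{49025459}{1714}} = \left(-87740\right) \frac{1714}{49025459} = - \frac{150386360}{49025459}$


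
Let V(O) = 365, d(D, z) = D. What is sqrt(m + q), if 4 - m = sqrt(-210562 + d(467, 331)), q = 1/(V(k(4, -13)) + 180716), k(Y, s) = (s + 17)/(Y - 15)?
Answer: sqrt(131161495325 - 32790328561*I*sqrt(210095))/181081 ≈ 15.205 - 15.073*I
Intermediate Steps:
k(Y, s) = (17 + s)/(-15 + Y)
q = 1/181081 (q = 1/(365 + 180716) = 1/181081 ≈ 5.5224e-6)
m = 4 - I*sqrt(210095) (m = 4 - sqrt(-210562 + 467) = 4 - sqrt(-210095) = 4 - I*sqrt(210095) ≈ 4.0 - 458.36*I)
sqrt(m + q) = sqrt((4 - I*sqrt(210095)) + 1/181081) = sqrt(724325/181081 - I*sqrt(210095))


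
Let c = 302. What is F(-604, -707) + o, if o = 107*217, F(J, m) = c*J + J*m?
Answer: 267839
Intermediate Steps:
F(J, m) = 302*J + J*m
o = 23219
F(-604, -707) + o = -604*(302 - 707) + 23219 = -604*(-405) + 23219 = 244620 + 23219 = 267839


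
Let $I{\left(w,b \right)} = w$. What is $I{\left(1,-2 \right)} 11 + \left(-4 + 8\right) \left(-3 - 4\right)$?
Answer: $-17$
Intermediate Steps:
$I{\left(1,-2 \right)} 11 + \left(-4 + 8\right) \left(-3 - 4\right) = 1 \cdot 11 + \left(-4 + 8\right) \left(-3 - 4\right) = 11 + 4 \left(-7\right) = 11 - 28 = -17$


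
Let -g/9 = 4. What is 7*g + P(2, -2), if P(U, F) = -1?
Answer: -253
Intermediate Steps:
g = -36 (g = -9*4 = -36)
7*g + P(2, -2) = 7*(-36) - 1 = -252 - 1 = -253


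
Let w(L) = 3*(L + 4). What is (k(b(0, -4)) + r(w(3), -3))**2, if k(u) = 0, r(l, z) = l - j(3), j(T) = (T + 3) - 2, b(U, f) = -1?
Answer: 289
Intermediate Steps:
w(L) = 12 + 3*L (w(L) = 3*(4 + L) = 12 + 3*L)
j(T) = 1 + T (j(T) = (3 + T) - 2 = 1 + T)
r(l, z) = -4 + l (r(l, z) = l - (1 + 3) = l - 1*4 = l - 4 = -4 + l)
(k(b(0, -4)) + r(w(3), -3))**2 = (0 + (-4 + (12 + 3*3)))**2 = (0 + (-4 + (12 + 9)))**2 = (0 + (-4 + 21))**2 = (0 + 17)**2 = 17**2 = 289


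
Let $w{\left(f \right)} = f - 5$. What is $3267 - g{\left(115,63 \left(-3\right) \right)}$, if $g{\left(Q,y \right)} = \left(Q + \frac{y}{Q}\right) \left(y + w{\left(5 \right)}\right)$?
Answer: $\frac{2839509}{115} \approx 24691.0$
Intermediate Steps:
$w{\left(f \right)} = -5 + f$
$g{\left(Q,y \right)} = y \left(Q + \frac{y}{Q}\right)$ ($g{\left(Q,y \right)} = \left(Q + \frac{y}{Q}\right) \left(y + \left(-5 + 5\right)\right) = \left(Q + \frac{y}{Q}\right) \left(y + 0\right) = \left(Q + \frac{y}{Q}\right) y = y \left(Q + \frac{y}{Q}\right)$)
$3267 - g{\left(115,63 \left(-3\right) \right)} = 3267 - \frac{63 \left(-3\right) \left(63 \left(-3\right) + 115^{2}\right)}{115} = 3267 - \left(-189\right) \frac{1}{115} \left(-189 + 13225\right) = 3267 - \left(-189\right) \frac{1}{115} \cdot 13036 = 3267 - - \frac{2463804}{115} = 3267 + \frac{2463804}{115} = \frac{2839509}{115}$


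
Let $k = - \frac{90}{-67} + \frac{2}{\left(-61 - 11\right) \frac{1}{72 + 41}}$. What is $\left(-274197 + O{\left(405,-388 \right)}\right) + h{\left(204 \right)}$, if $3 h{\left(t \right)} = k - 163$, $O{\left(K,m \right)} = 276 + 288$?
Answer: $- \frac{1980405875}{7236} \approx -2.7369 \cdot 10^{5}$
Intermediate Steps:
$k = - \frac{4331}{2412}$ ($k = \left(-90\right) \left(- \frac{1}{67}\right) + \frac{2}{\left(-72\right) \frac{1}{113}} = \frac{90}{67} + \frac{2}{\left(-72\right) \frac{1}{113}} = \frac{90}{67} + \frac{2}{- \frac{72}{113}} = \frac{90}{67} + 2 \left(- \frac{113}{72}\right) = \frac{90}{67} - \frac{113}{36} = - \frac{4331}{2412} \approx -1.7956$)
$O{\left(K,m \right)} = 564$
$h{\left(t \right)} = - \frac{397487}{7236}$ ($h{\left(t \right)} = \frac{- \frac{4331}{2412} - 163}{3} = \frac{1}{3} \left(- \frac{397487}{2412}\right) = - \frac{397487}{7236}$)
$\left(-274197 + O{\left(405,-388 \right)}\right) + h{\left(204 \right)} = \left(-274197 + 564\right) - \frac{397487}{7236} = -273633 - \frac{397487}{7236} = - \frac{1980405875}{7236}$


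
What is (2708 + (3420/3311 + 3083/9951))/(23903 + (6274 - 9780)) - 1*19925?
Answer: -13390217694479204/672035481117 ≈ -19925.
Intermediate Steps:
(2708 + (3420/3311 + 3083/9951))/(23903 + (6274 - 9780)) - 1*19925 = (2708 + (3420*(1/3311) + 3083*(1/9951)))/(23903 - 3506) - 19925 = (2708 + (3420/3311 + 3083/9951))/20397 - 19925 = (2708 + 44240233/32947761)*(1/20397) - 19925 = (89266777021/32947761)*(1/20397) - 19925 = 89266777021/672035481117 - 19925 = -13390217694479204/672035481117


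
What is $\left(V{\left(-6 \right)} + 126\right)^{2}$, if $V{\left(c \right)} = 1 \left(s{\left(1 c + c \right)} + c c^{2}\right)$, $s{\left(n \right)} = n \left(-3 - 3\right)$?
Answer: $324$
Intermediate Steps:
$s{\left(n \right)} = - 6 n$ ($s{\left(n \right)} = n \left(-6\right) = - 6 n$)
$V{\left(c \right)} = c^{3} - 12 c$ ($V{\left(c \right)} = 1 \left(- 6 \left(1 c + c\right) + c c^{2}\right) = 1 \left(- 6 \left(c + c\right) + c^{3}\right) = 1 \left(- 6 \cdot 2 c + c^{3}\right) = 1 \left(- 12 c + c^{3}\right) = 1 \left(c^{3} - 12 c\right) = c^{3} - 12 c$)
$\left(V{\left(-6 \right)} + 126\right)^{2} = \left(- 6 \left(-12 + \left(-6\right)^{2}\right) + 126\right)^{2} = \left(- 6 \left(-12 + 36\right) + 126\right)^{2} = \left(\left(-6\right) 24 + 126\right)^{2} = \left(-144 + 126\right)^{2} = \left(-18\right)^{2} = 324$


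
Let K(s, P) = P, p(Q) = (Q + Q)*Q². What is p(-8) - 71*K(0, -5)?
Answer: -669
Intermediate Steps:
p(Q) = 2*Q³ (p(Q) = (2*Q)*Q² = 2*Q³)
p(-8) - 71*K(0, -5) = 2*(-8)³ - 71*(-5) = 2*(-512) + 355 = -1024 + 355 = -669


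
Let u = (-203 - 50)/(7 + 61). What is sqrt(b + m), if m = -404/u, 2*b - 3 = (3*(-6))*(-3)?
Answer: sqrt(35098690)/506 ≈ 11.708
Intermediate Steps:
b = 57/2 (b = 3/2 + ((3*(-6))*(-3))/2 = 3/2 + (-18*(-3))/2 = 3/2 + (1/2)*54 = 3/2 + 27 = 57/2 ≈ 28.500)
u = -253/68 ≈ -3.7206
m = 27472/253 (m = -404/(-253/68) = -404*(-68/253) = 27472/253 ≈ 108.58)
sqrt(b + m) = sqrt(57/2 + 27472/253) = sqrt(69365/506) = sqrt(35098690)/506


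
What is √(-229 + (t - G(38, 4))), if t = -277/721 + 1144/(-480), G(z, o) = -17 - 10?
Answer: I*√95801898045/21630 ≈ 14.31*I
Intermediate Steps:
G(z, o) = -27
t = -119723/43260 (t = -277*1/721 + 1144*(-1/480) = -277/721 - 143/60 = -119723/43260 ≈ -2.7675)
√(-229 + (t - G(38, 4))) = √(-229 + (-119723/43260 - 1*(-27))) = √(-229 + (-119723/43260 + 27)) = √(-229 + 1048297/43260) = √(-8858243/43260) = I*√95801898045/21630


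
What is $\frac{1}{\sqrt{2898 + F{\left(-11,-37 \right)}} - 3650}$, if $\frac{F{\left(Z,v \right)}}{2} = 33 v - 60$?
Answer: $- \frac{1825}{6661082} - \frac{\sqrt{21}}{3330541} \approx -0.00027536$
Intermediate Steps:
$F{\left(Z,v \right)} = -120 + 66 v$ ($F{\left(Z,v \right)} = 2 \left(33 v - 60\right) = 2 \left(-60 + 33 v\right) = -120 + 66 v$)
$\frac{1}{\sqrt{2898 + F{\left(-11,-37 \right)}} - 3650} = \frac{1}{\sqrt{2898 + \left(-120 + 66 \left(-37\right)\right)} - 3650} = \frac{1}{\sqrt{2898 - 2562} - 3650} = \frac{1}{\sqrt{336} - 3650} = \frac{1}{4 \sqrt{21} - 3650} = \frac{1}{-3650 + 4 \sqrt{21}}$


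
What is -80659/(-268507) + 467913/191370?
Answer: 47024542907/17128061530 ≈ 2.7455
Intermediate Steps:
-80659/(-268507) + 467913/191370 = -80659*(-1/268507) + 467913*(1/191370) = 80659/268507 + 155971/63790 = 47024542907/17128061530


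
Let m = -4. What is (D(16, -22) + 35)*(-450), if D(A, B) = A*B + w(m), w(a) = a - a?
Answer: 142650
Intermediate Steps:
w(a) = 0
D(A, B) = A*B (D(A, B) = A*B + 0 = A*B)
(D(16, -22) + 35)*(-450) = (16*(-22) + 35)*(-450) = (-352 + 35)*(-450) = -317*(-450) = 142650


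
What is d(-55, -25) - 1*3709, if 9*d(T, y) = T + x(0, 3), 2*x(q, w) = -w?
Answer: -66875/18 ≈ -3715.3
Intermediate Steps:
x(q, w) = -w/2 (x(q, w) = (-w)/2 = -w/2)
d(T, y) = -⅙ + T/9 (d(T, y) = (T - ½*3)/9 = (T - 3/2)/9 = (-3/2 + T)/9 = -⅙ + T/9)
d(-55, -25) - 1*3709 = (-⅙ + (⅑)*(-55)) - 1*3709 = (-⅙ - 55/9) - 3709 = -113/18 - 3709 = -66875/18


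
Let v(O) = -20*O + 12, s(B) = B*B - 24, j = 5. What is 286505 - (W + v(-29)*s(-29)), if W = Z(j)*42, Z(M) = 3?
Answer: -197285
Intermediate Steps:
s(B) = -24 + B² (s(B) = B² - 24 = -24 + B²)
v(O) = 12 - 20*O
W = 126 (W = 3*42 = 126)
286505 - (W + v(-29)*s(-29)) = 286505 - (126 + (12 - 20*(-29))*(-24 + (-29)²)) = 286505 - (126 + (12 + 580)*(-24 + 841)) = 286505 - (126 + 592*817) = 286505 - (126 + 483664) = 286505 - 1*483790 = 286505 - 483790 = -197285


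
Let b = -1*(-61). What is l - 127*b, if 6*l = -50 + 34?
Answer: -23249/3 ≈ -7749.7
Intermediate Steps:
l = -8/3 (l = (-50 + 34)/6 = (1/6)*(-16) = -8/3 ≈ -2.6667)
b = 61
l - 127*b = -8/3 - 127*61 = -8/3 - 7747 = -23249/3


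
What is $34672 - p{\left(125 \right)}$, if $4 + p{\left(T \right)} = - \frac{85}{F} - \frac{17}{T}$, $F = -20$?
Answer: $\frac{17335943}{500} \approx 34672.0$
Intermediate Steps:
$p{\left(T \right)} = \frac{1}{4} - \frac{17}{T}$ ($p{\left(T \right)} = -4 - \left(- \frac{17}{4} + \frac{17}{T}\right) = -4 + \left(\frac{17}{4} - \frac{17}{T}\right) = \frac{1}{4} - \frac{17}{T}$)
$34672 - p{\left(125 \right)} = 34672 - \frac{-68 + 125}{4 \cdot 125} = 34672 - \frac{1}{4} \cdot \frac{1}{125} \cdot 57 = 34672 - \frac{57}{500} = \frac{17335943}{500}$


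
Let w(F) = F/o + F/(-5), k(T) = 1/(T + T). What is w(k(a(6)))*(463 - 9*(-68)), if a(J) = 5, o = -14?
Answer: -817/28 ≈ -29.179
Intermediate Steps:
k(T) = 1/(2*T)
w(F) = -19*F/70 (w(F) = F/(-14) + F/(-5) = F*(-1/14) + F*(-⅕) = -F/14 - F/5 = -19*F/70)
w(k(a(6)))*(463 - 9*(-68)) = (-19/(140*5))*(463 - 9*(-68)) = (-19/(140*5))*(463 + 612) = -19/70*⅒*1075 = -19/700*1075 = -817/28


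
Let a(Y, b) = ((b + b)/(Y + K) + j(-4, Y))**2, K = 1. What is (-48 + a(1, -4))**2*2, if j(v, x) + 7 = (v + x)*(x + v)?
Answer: 3872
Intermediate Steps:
j(v, x) = -7 + (v + x)**2 (j(v, x) = -7 + (v + x)*(x + v) = -7 + (v + x)*(v + x) = -7 + (v + x)**2)
a(Y, b) = (-7 + (-4 + Y)**2 + 2*b/(1 + Y))**2 (a(Y, b) = ((b + b)/(Y + 1) + (-7 + (-4 + Y)**2))**2 = ((2*b)/(1 + Y) + (-7 + (-4 + Y)**2))**2 = (2*b/(1 + Y) + (-7 + (-4 + Y)**2))**2 = (-7 + (-4 + Y)**2 + 2*b/(1 + Y))**2)
(-48 + a(1, -4))**2*2 = (-48 + (-7 + (-4 + 1)**2 + 2*(-4) + 1*(-7 + (-4 + 1)**2))**2/(1 + 1)**2)**2*2 = (-48 + (-7 + (-3)**2 - 8 + 1*(-7 + (-3)**2))**2/2**2)**2*2 = (-48 + (-7 + 9 - 8 + 1*(-7 + 9))**2/4)**2*2 = (-48 + (-7 + 9 - 8 + 1*2)**2/4)**2*2 = (-48 + (-7 + 9 - 8 + 2)**2/4)**2*2 = (-48 + (1/4)*(-4)**2)**2*2 = (-48 + (1/4)*16)**2*2 = (-48 + 4)**2*2 = (-44)**2*2 = 1936*2 = 3872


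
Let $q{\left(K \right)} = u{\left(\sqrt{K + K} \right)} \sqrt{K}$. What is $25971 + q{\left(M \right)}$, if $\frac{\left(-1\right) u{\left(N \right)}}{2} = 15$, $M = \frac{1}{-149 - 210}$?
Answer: $25971 - \frac{30 i \sqrt{359}}{359} \approx 25971.0 - 1.5833 i$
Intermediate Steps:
$M = - \frac{1}{359}$ ($M = \frac{1}{-359} = - \frac{1}{359} \approx -0.0027855$)
$u{\left(N \right)} = -30$ ($u{\left(N \right)} = \left(-2\right) 15 = -30$)
$q{\left(K \right)} = - 30 \sqrt{K}$
$25971 + q{\left(M \right)} = 25971 - 30 \sqrt{- \frac{1}{359}} = 25971 - 30 \frac{i \sqrt{359}}{359} = 25971 - \frac{30 i \sqrt{359}}{359}$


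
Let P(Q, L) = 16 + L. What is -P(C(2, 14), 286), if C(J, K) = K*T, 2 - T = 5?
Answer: -302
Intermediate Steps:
T = -3 (T = 2 - 1*5 = 2 - 5 = -3)
C(J, K) = -3*K (C(J, K) = K*(-3) = -3*K)
-P(C(2, 14), 286) = -(16 + 286) = -1*302 = -302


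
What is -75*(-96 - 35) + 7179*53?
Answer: 390312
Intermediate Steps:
-75*(-96 - 35) + 7179*53 = -75*(-131) + 380487 = 9825 + 380487 = 390312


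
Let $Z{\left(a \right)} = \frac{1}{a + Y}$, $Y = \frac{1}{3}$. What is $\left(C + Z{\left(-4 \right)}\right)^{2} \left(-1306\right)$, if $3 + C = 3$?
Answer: $- \frac{11754}{121} \approx -97.141$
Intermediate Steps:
$C = 0$ ($C = -3 + 3 = 0$)
$Y = \frac{1}{3} \approx 0.33333$
$Z{\left(a \right)} = \frac{1}{\frac{1}{3} + a}$ ($Z{\left(a \right)} = \frac{1}{a + \frac{1}{3}} = \frac{1}{\frac{1}{3} + a}$)
$\left(C + Z{\left(-4 \right)}\right)^{2} \left(-1306\right) = \left(0 + \frac{3}{1 + 3 \left(-4\right)}\right)^{2} \left(-1306\right) = \left(0 + \frac{3}{1 - 12}\right)^{2} \left(-1306\right) = \left(0 + \frac{3}{-11}\right)^{2} \left(-1306\right) = \left(0 + 3 \left(- \frac{1}{11}\right)\right)^{2} \left(-1306\right) = \left(0 - \frac{3}{11}\right)^{2} \left(-1306\right) = \left(- \frac{3}{11}\right)^{2} \left(-1306\right) = \frac{9}{121} \left(-1306\right) = - \frac{11754}{121}$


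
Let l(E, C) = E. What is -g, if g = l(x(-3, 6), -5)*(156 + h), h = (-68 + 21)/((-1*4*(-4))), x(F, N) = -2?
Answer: 2449/8 ≈ 306.13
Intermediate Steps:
h = -47/16 (h = -47/((-4*(-4))) = -47/16 ≈ -2.9375)
g = -2449/8 (g = -2*(156 - 47/16) = -2*2449/16 = -2449/8 ≈ -306.13)
-g = -1*(-2449/8) = 2449/8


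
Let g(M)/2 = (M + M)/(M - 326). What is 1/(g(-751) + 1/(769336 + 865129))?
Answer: 1760318805/4909933937 ≈ 0.35852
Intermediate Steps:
g(M) = 4*M/(-326 + M) (g(M) = 2*((M + M)/(M - 326)) = 2*((2*M)/(-326 + M)) = 2*(2*M/(-326 + M)) = 4*M/(-326 + M))
1/(g(-751) + 1/(769336 + 865129)) = 1/(4*(-751)/(-326 - 751) + 1/(769336 + 865129)) = 1/(4*(-751)/(-1077) + 1/1634465) = 1/(4*(-751)*(-1/1077) + 1/1634465) = 1/(3004/1077 + 1/1634465) = 1/(4909933937/1760318805) = 1760318805/4909933937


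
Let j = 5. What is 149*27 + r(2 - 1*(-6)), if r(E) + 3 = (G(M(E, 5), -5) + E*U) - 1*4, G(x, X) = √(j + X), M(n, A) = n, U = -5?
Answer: 3976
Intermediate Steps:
G(x, X) = √(5 + X)
r(E) = -7 - 5*E (r(E) = -3 + ((√(5 - 5) + E*(-5)) - 1*4) = -3 + ((√0 - 5*E) - 4) = -3 + ((0 - 5*E) - 4) = -3 + (-5*E - 4) = -3 + (-4 - 5*E) = -7 - 5*E)
149*27 + r(2 - 1*(-6)) = 149*27 + (-7 - 5*(2 - 1*(-6))) = 4023 + (-7 - 5*(2 + 6)) = 4023 + (-7 - 5*8) = 4023 + (-7 - 40) = 4023 - 47 = 3976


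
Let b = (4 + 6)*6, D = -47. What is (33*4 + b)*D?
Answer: -9024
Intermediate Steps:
b = 60 (b = 10*6 = 60)
(33*4 + b)*D = (33*4 + 60)*(-47) = (132 + 60)*(-47) = 192*(-47) = -9024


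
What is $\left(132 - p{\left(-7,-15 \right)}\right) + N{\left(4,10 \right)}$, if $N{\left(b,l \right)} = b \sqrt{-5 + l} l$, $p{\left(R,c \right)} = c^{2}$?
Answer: $-93 + 40 \sqrt{5} \approx -3.5573$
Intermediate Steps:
$N{\left(b,l \right)} = b l \sqrt{-5 + l}$
$\left(132 - p{\left(-7,-15 \right)}\right) + N{\left(4,10 \right)} = \left(132 - \left(-15\right)^{2}\right) + 4 \cdot 10 \sqrt{-5 + 10} = \left(132 - 225\right) + 4 \cdot 10 \sqrt{5} = \left(132 - 225\right) + 40 \sqrt{5} = -93 + 40 \sqrt{5}$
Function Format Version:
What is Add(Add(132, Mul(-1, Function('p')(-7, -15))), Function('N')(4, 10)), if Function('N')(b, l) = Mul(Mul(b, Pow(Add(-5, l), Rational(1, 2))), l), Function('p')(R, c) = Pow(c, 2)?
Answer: Add(-93, Mul(40, Pow(5, Rational(1, 2)))) ≈ -3.5573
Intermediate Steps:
Function('N')(b, l) = Mul(b, l, Pow(Add(-5, l), Rational(1, 2)))
Add(Add(132, Mul(-1, Function('p')(-7, -15))), Function('N')(4, 10)) = Add(Add(132, Mul(-1, Pow(-15, 2))), Mul(4, 10, Pow(Add(-5, 10), Rational(1, 2)))) = Add(Add(132, Mul(-1, 225)), Mul(4, 10, Pow(5, Rational(1, 2)))) = Add(Add(132, -225), Mul(40, Pow(5, Rational(1, 2)))) = Add(-93, Mul(40, Pow(5, Rational(1, 2))))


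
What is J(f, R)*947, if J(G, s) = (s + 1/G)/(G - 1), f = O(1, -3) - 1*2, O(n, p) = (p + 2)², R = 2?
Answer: -947/2 ≈ -473.50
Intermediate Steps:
O(n, p) = (2 + p)²
f = -1 (f = (2 - 3)² - 1*2 = (-1)² - 2 = 1 - 2 = -1)
J(G, s) = (s + 1/G)/(-1 + G)
J(f, R)*947 = ((1 - 1*2)/((-1)*(-1 - 1)))*947 = -1*(1 - 2)/(-2)*947 = -1*(-½)*(-1)*947 = -½*947 = -947/2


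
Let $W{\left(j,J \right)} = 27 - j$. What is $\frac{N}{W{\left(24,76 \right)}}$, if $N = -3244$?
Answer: $- \frac{3244}{3} \approx -1081.3$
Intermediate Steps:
$\frac{N}{W{\left(24,76 \right)}} = - \frac{3244}{27 - 24} = - \frac{3244}{3}$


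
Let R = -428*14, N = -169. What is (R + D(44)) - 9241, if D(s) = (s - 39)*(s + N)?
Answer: -15858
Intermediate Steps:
D(s) = (-169 + s)*(-39 + s) (D(s) = (s - 39)*(s - 169) = (-39 + s)*(-169 + s) = (-169 + s)*(-39 + s))
R = -5992
(R + D(44)) - 9241 = (-5992 + (6591 + 44**2 - 208*44)) - 9241 = (-5992 + (6591 + 1936 - 9152)) - 9241 = (-5992 - 625) - 9241 = -6617 - 9241 = -15858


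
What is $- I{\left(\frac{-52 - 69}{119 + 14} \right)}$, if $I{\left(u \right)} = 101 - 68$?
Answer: $-33$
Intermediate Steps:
$I{\left(u \right)} = 33$ ($I{\left(u \right)} = 101 - 68 = 33$)
$- I{\left(\frac{-52 - 69}{119 + 14} \right)} = \left(-1\right) 33 = -33$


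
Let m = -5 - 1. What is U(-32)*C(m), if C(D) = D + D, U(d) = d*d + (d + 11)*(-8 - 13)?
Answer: -17580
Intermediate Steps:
U(d) = -231 + d**2 - 21*d (U(d) = d**2 + (11 + d)*(-21) = d**2 + (-231 - 21*d) = -231 + d**2 - 21*d)
m = -6
C(D) = 2*D
U(-32)*C(m) = (-231 + (-32)**2 - 21*(-32))*(2*(-6)) = (-231 + 1024 + 672)*(-12) = 1465*(-12) = -17580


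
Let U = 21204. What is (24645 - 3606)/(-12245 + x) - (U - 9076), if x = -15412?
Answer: -111815045/9219 ≈ -12129.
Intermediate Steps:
(24645 - 3606)/(-12245 + x) - (U - 9076) = (24645 - 3606)/(-12245 - 15412) - (21204 - 9076) = 21039/(-27657) - 1*12128 = 21039*(-1/27657) - 12128 = -7013/9219 - 12128 = -111815045/9219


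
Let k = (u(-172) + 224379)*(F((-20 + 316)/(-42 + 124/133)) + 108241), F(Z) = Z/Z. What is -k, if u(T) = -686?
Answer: -24212977706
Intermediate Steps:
F(Z) = 1
k = 24212977706 (k = (-686 + 224379)*(1 + 108241) = 223693*108242 = 24212977706)
-k = -1*24212977706 = -24212977706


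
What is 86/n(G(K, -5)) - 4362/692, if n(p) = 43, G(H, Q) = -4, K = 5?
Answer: -1489/346 ≈ -4.3035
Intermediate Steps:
86/n(G(K, -5)) - 4362/692 = 86/43 - 4362/692 = 86*(1/43) - 4362*1/692 = 2 - 2181/346 = -1489/346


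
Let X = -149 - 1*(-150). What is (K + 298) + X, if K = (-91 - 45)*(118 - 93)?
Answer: -3101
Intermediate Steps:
K = -3400 (K = -136*25 = -3400)
X = 1 (X = -149 + 150 = 1)
(K + 298) + X = (-3400 + 298) + 1 = -3102 + 1 = -3101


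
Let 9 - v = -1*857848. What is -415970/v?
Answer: -415970/857857 ≈ -0.48489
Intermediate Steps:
v = 857857 (v = 9 - (-1)*857848 = 9 - 1*(-857848) = 9 + 857848 = 857857)
-415970/v = -415970/857857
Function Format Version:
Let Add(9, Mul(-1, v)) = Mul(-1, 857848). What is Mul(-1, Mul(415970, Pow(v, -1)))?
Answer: Rational(-415970, 857857) ≈ -0.48489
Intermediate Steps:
v = 857857 (v = Add(9, Mul(-1, Mul(-1, 857848))) = Add(9, Mul(-1, -857848)) = Add(9, 857848) = 857857)
Mul(-1, Mul(415970, Pow(v, -1))) = Mul(-1, Mul(415970, Pow(857857, -1))) = Mul(-1, Mul(415970, Rational(1, 857857))) = Mul(-1, Rational(415970, 857857)) = Rational(-415970, 857857)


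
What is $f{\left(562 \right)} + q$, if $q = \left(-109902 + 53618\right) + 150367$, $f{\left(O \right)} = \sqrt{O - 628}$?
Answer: $94083 + i \sqrt{66} \approx 94083.0 + 8.124 i$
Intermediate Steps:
$f{\left(O \right)} = \sqrt{-628 + O}$
$q = 94083$ ($q = -56284 + 150367 = 94083$)
$f{\left(562 \right)} + q = \sqrt{-628 + 562} + 94083 = \sqrt{-66} + 94083 = i \sqrt{66} + 94083 = 94083 + i \sqrt{66}$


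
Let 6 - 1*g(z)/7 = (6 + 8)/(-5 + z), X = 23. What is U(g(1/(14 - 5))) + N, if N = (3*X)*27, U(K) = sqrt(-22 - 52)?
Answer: 1863 + I*sqrt(74) ≈ 1863.0 + 8.6023*I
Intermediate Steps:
g(z) = 42 - 98/(-5 + z) (g(z) = 42 - 7*(6 + 8)/(-5 + z) = 42 - 98/(-5 + z))
U(K) = I*sqrt(74) (U(K) = sqrt(-74) = I*sqrt(74))
N = 1863 (N = (3*23)*27 = 69*27 = 1863)
U(g(1/(14 - 5))) + N = I*sqrt(74) + 1863 = 1863 + I*sqrt(74)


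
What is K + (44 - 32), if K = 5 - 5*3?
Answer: 2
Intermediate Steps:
K = -10 (K = 5 - 15 = -10)
K + (44 - 32) = -10 + (44 - 32) = -10 + 12 = 2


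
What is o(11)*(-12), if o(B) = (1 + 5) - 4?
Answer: -24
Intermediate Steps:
o(B) = 2 (o(B) = 6 - 4 = 2)
o(11)*(-12) = 2*(-12) = -24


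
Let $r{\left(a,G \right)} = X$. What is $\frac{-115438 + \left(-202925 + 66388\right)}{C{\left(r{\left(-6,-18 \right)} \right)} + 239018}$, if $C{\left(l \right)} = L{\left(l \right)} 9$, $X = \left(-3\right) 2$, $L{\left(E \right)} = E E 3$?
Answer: $- \frac{50395}{47998} \approx -1.0499$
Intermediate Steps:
$L{\left(E \right)} = 3 E^{2}$ ($L{\left(E \right)} = E^{2} \cdot 3 = 3 E^{2}$)
$X = -6$
$r{\left(a,G \right)} = -6$
$C{\left(l \right)} = 27 l^{2}$ ($C{\left(l \right)} = 3 l^{2} \cdot 9 = 27 l^{2}$)
$\frac{-115438 + \left(-202925 + 66388\right)}{C{\left(r{\left(-6,-18 \right)} \right)} + 239018} = \frac{-115438 + \left(-202925 + 66388\right)}{27 \left(-6\right)^{2} + 239018} = \frac{-115438 - 136537}{27 \cdot 36 + 239018} = - \frac{251975}{972 + 239018} = - \frac{251975}{239990} = \left(-251975\right) \frac{1}{239990} = - \frac{50395}{47998}$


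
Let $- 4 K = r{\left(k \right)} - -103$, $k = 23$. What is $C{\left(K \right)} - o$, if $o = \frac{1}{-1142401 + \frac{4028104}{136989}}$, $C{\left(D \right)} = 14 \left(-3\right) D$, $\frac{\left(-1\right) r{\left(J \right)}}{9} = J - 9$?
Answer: $- \frac{75585801146277}{312984684970} \approx -241.5$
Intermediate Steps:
$r{\left(J \right)} = 81 - 9 J$ ($r{\left(J \right)} = - 9 \left(J - 9\right) = - 9 \left(-9 + J\right) = 81 - 9 J$)
$K = \frac{23}{4}$ ($K = - \frac{\left(81 - 207\right) - -103}{4} = - \frac{\left(81 - 207\right) + 103}{4} = - \frac{-126 + 103}{4} = \left(- \frac{1}{4}\right) \left(-23\right) = \frac{23}{4} \approx 5.75$)
$C{\left(D \right)} = - 42 D$
$o = - \frac{136989}{156492342485}$ ($o = \frac{1}{-1142401 + 4028104 \cdot \frac{1}{136989}} = \frac{1}{-1142401 + \frac{4028104}{136989}} = \frac{1}{- \frac{156492342485}{136989}} = - \frac{136989}{156492342485} \approx -8.7537 \cdot 10^{-7}$)
$C{\left(K \right)} - o = \left(-42\right) \frac{23}{4} - - \frac{136989}{156492342485} = - \frac{483}{2} + \frac{136989}{156492342485} = - \frac{75585801146277}{312984684970}$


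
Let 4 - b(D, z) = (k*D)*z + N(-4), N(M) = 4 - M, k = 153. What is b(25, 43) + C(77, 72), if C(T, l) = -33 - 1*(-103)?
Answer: -164409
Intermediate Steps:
C(T, l) = 70 (C(T, l) = -33 + 103 = 70)
b(D, z) = -4 - 153*D*z (b(D, z) = 4 - ((153*D)*z + (4 - 1*(-4))) = 4 - (153*D*z + (4 + 4)) = 4 - (153*D*z + 8) = 4 - (8 + 153*D*z) = 4 + (-8 - 153*D*z) = -4 - 153*D*z)
b(25, 43) + C(77, 72) = (-4 - 153*25*43) + 70 = (-4 - 164475) + 70 = -164479 + 70 = -164409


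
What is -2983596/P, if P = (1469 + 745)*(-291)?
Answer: 497266/107379 ≈ 4.6309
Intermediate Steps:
P = -644274 (P = 2214*(-291) = -644274)
-2983596/P = -2983596/(-644274) = -2983596*(-1/644274) = 497266/107379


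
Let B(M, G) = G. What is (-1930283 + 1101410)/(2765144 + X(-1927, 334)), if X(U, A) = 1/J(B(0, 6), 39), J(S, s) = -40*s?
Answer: -1293041880/4313624639 ≈ -0.29976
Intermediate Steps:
X(U, A) = -1/1560 (X(U, A) = 1/(-40*39) = 1/(-1560) = -1/1560)
(-1930283 + 1101410)/(2765144 + X(-1927, 334)) = (-1930283 + 1101410)/(2765144 - 1/1560) = -828873/4313624639/1560 = -828873*1560/4313624639 = -1293041880/4313624639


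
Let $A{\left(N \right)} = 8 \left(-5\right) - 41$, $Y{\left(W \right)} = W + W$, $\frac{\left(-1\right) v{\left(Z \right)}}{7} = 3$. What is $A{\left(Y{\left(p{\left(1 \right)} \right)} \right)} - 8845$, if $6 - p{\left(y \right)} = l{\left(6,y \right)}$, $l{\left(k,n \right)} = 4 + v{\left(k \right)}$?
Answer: $-8926$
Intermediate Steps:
$v{\left(Z \right)} = -21$ ($v{\left(Z \right)} = \left(-7\right) 3 = -21$)
$l{\left(k,n \right)} = -17$ ($l{\left(k,n \right)} = 4 - 21 = -17$)
$p{\left(y \right)} = 23$ ($p{\left(y \right)} = 6 - -17 = 6 + 17 = 23$)
$Y{\left(W \right)} = 2 W$
$A{\left(N \right)} = -81$ ($A{\left(N \right)} = -40 - 41 = -81$)
$A{\left(Y{\left(p{\left(1 \right)} \right)} \right)} - 8845 = -81 - 8845 = -8926$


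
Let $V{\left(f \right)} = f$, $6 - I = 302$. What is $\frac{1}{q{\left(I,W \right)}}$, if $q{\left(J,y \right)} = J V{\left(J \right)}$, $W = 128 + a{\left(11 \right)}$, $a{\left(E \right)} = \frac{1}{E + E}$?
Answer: $\frac{1}{87616} \approx 1.1413 \cdot 10^{-5}$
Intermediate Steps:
$I = -296$ ($I = 6 - 302 = -296$)
$a{\left(E \right)} = \frac{1}{2 E}$
$W = \frac{2817}{22}$ ($W = 128 + \frac{1}{2 \cdot 11} = 128 + \frac{1}{2} \cdot \frac{1}{11} = 128 + \frac{1}{22} = \frac{2817}{22} \approx 128.05$)
$q{\left(J,y \right)} = J^{2}$ ($q{\left(J,y \right)} = J J = J^{2}$)
$\frac{1}{q{\left(I,W \right)}} = \frac{1}{\left(-296\right)^{2}} = \frac{1}{87616}$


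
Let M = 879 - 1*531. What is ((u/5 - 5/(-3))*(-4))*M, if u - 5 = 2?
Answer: -21344/5 ≈ -4268.8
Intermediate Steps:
u = 7 (u = 5 + 2 = 7)
M = 348 (M = 879 - 531 = 348)
((u/5 - 5/(-3))*(-4))*M = ((7/5 - 5/(-3))*(-4))*348 = ((7*(⅕) - 5*(-⅓))*(-4))*348 = ((7/5 + 5/3)*(-4))*348 = ((46/15)*(-4))*348 = -184/15*348 = -21344/5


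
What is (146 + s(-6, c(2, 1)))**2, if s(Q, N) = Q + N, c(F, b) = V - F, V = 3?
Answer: 19881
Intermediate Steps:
c(F, b) = 3 - F
s(Q, N) = N + Q
(146 + s(-6, c(2, 1)))**2 = (146 + ((3 - 1*2) - 6))**2 = (146 + ((3 - 2) - 6))**2 = (146 + (1 - 6))**2 = (146 - 5)**2 = 141**2 = 19881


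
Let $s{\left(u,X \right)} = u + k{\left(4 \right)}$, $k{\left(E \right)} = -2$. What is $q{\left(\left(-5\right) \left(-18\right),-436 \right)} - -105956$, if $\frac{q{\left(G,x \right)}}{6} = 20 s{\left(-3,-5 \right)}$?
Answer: $105356$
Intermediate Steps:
$s{\left(u,X \right)} = -2 + u$ ($s{\left(u,X \right)} = u - 2 = -2 + u$)
$q{\left(G,x \right)} = -600$ ($q{\left(G,x \right)} = 6 \cdot 20 \left(-2 - 3\right) = 6 \cdot 20 \left(-5\right) = 6 \left(-100\right) = -600$)
$q{\left(\left(-5\right) \left(-18\right),-436 \right)} - -105956 = -600 - -105956 = -600 + 105956 = 105356$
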